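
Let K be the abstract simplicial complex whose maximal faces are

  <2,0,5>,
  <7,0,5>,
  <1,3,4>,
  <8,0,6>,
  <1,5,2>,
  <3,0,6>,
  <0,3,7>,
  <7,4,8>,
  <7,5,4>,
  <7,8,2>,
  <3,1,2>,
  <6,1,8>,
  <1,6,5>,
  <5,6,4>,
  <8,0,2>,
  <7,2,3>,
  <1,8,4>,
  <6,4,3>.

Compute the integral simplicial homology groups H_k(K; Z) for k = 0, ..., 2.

Fix the vertex order 0 < 1 < 2 < 3 < 4 < 5 < 6 < 7 < 8 and write every simplex with vertices in increasing order. Then dim K = 2 and the simplices of K are:

  0-simplices (9): [0], [1], [2], [3], [4], [5], [6], [7], [8]
  1-simplices (27): (27 of them)
  2-simplices (18): [0,2,5], [0,2,8], [0,3,6], [0,3,7], [0,5,7], [0,6,8], [1,2,3], [1,2,5], [1,3,4], [1,4,8], [1,5,6], [1,6,8], [2,3,7], [2,7,8], [3,4,6], [4,5,6], [4,5,7], [4,7,8]

giving chain groups C_0 ≅ Z^9, C_1 ≅ Z^27, C_2 ≅ Z^18.

The boundary map ∂_1: C_1 → C_0 is given by ∂[p,q] = [q] − [p]. For instance
  ∂[3,7] = [7] − [3].
The 9×27 boundary matrix has rank 8 and Smith normal form diag(1,1,1,1,1,1,1,1).

∂_2: C_2 → C_1 acts by ∂[p,q,r] = [q,r] − [p,r] + [p,q]. For instance
  ∂[3,4,6] = [4,6] − [3,6] + [3,4],
  ∂[0,3,6] = [3,6] − [0,6] + [0,3].
As a 27×18 matrix over Z this has rank 18, with invariant factors (1,1,1,1,1,1,1,1,1,1,1,1,1,1,1,1,1,2).

Reading off H_k = ker ∂_k / im ∂_{k+1}:

  H_0: rank C_0 − rank ∂_1 = 9 − 8 = 1, and the invariant factors of ∂_1 are all 1, so H_0 = Z.
  H_1: rank ker ∂_1 − rank ∂_2 = (27 − 8) − 18 = 1, and ∂_2 has invariant factor 2 > 1, so H_1 = Z ⊕ Z/2.
  H_2: rank ker ∂_2 − rank ∂_3 = (18 − 18) − 0 = 0, and there is no ∂_3, so H_2 = 0.

As a check, the Euler characteristic is 9 − 27 + 18 = 0, which agrees with 1 − 1 + 0 = 0.

H_0 = Z,  H_1 = Z ⊕ Z/2,  H_2 = 0.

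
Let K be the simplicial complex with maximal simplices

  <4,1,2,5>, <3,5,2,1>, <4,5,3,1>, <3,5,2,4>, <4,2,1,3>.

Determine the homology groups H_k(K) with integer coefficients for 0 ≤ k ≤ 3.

Take the total order 1 < 2 < 3 < 4 < 5 on the vertex set. Then K (dimension 3) consists of the simplices:

  0-simplices (5): [1], [2], [3], [4], [5]
  1-simplices (10): [1,2], [1,3], [1,4], [1,5], [2,3], [2,4], [2,5], [3,4], [3,5], [4,5]
  2-simplices (10): [1,2,3], [1,2,4], [1,2,5], [1,3,4], [1,3,5], [1,4,5], [2,3,4], [2,3,5], [2,4,5], [3,4,5]
  3-simplices (5): [1,2,3,4], [1,2,3,5], [1,2,4,5], [1,3,4,5], [2,3,4,5]

Hence C_0 ≅ Z^5, C_1 ≅ Z^10, C_2 ≅ Z^10, C_3 ≅ Z^5.

The boundary map ∂_1: C_1 → C_0 sends each edge [p,q] (with p < q) to q − p. For instance
  ∂[3,4] = [4] − [3].
The 5×10 boundary matrix has rank 4 and Smith normal form diag(1,1,1,1).

Boundary ∂_2: C_2 → C_1 maps a triangle to the signed sum of its edges. For instance
  ∂[2,3,4] = [3,4] − [2,4] + [2,3],
  ∂[1,3,4] = [3,4] − [1,4] + [1,3].
As a 10×10 matrix over Z this has rank 6, with invariant factors (1,1,1,1,1,1).

The boundary map ∂_3: C_3 → C_2 sends each 3-simplex σ to the alternating sum Σ_i (−1)^i (σ with its i-th vertex removed). For instance
  ∂[1,3,4,5] = [3,4,5] − [1,4,5] + [1,3,5] − [1,3,4],
  ∂[1,2,3,4] = [2,3,4] − [1,3,4] + [1,2,4] − [1,2,3].
The 10×5 boundary matrix has rank 4 and Smith normal form diag(1,1,1,1).

Computing H_k = (kernel of ∂_k) / (image of ∂_{k+1}):

  H_0: rank C_0 − rank ∂_1 = 5 − 4 = 1, and the invariant factors of ∂_1 are all 1, so H_0 ≅ Z.
  H_1: rank ker ∂_1 − rank ∂_2 = (10 − 4) − 6 = 0, and the invariant factors of ∂_2 are all 1, so H_1 ≅ 0.
  H_2: rank ker ∂_2 − rank ∂_3 = (10 − 6) − 4 = 0, and the invariant factors of ∂_3 are all 1, so H_2 ≅ 0.
  H_3: rank ker ∂_3 − rank ∂_4 = (5 − 4) − 0 = 1, and there is no ∂_4, so H_3 ≅ Z.

As a check, the Euler characteristic is 5 − 10 + 10 − 5 = 0, which agrees with 1 − 0 + 0 − 1 = 0.

H_0 ≅ Z,  H_1 = 0,  H_2 = 0,  H_3 ≅ Z.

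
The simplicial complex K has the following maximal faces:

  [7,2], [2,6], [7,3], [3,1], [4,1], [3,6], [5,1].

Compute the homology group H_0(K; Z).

Take the total order 1 < 2 < 3 < 4 < 5 < 6 < 7 on the vertex set. Then K (dimension 1) consists of the simplices:

  0-simplices (7): [1], [2], [3], [4], [5], [6], [7]
  1-simplices (7): [1,3], [1,4], [1,5], [2,6], [2,7], [3,6], [3,7]

Hence C_0 ≅ Z^7, C_1 ≅ Z^7.

The boundary map ∂_1: C_1 → C_0 maps an edge to its endpoints' difference, ∂[p,q] = q − p. For instance
  ∂[3,7] = [7] − [3].
The 7×7 boundary matrix has rank 6 and Smith normal form diag(1,1,1,1,1,1).

Computing H_k = (kernel of ∂_k) / (image of ∂_{k+1}):

  H_0: rank C_0 − rank ∂_1 = 7 − 6 = 1, and the invariant factors of ∂_1 are all 1, so H_0 ≅ Z.

H_0 ≅ Z.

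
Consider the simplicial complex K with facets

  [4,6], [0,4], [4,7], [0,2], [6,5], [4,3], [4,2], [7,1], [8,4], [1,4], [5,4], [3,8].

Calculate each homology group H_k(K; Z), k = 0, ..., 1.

H_0 = Z,  H_1 = Z^4.

We work with the vertex ordering 0 < 1 < 2 < 3 < 4 < 5 < 6 < 7 < 8. The simplices of K, each written with vertices in increasing order, are:

  0-simplices (9): [0], [1], [2], [3], [4], [5], [6], [7], [8]
  1-simplices (12): [0,2], [0,4], [1,4], [1,7], [2,4], [3,4], [3,8], [4,5], [4,6], [4,7], [4,8], [5,6]

giving chain groups C_0 ≅ Z^9, C_1 ≅ Z^12.

Boundary ∂_1: C_1 → C_0 sends each edge [p,q] (with p < q) to q − p.
The resulting 9×12 matrix has rank 8, and its Smith normal form has invariant factors (1,1,1,1,1,1,1,1).

Computing H_k = (kernel of ∂_k) / (image of ∂_{k+1}):

  H_0: rank C_0 − rank ∂_1 = 9 − 8 = 1, and the invariant factors of ∂_1 are all 1, so H_0 ≅ Z.
  H_1: rank ker ∂_1 − rank ∂_2 = (12 − 8) − 0 = 4, and there is no ∂_2, so H_1 ≅ Z^4.

As a check, the Euler characteristic is 9 − 12 = -3, which agrees with 1 − 4 = -3.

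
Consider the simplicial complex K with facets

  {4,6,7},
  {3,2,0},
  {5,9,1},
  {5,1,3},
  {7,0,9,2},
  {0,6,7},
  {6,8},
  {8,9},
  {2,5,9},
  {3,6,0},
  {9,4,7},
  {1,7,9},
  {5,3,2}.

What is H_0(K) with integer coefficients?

Fix the vertex order 0 < 1 < 2 < 3 < 4 < 5 < 6 < 7 < 8 < 9 and write every simplex with vertices in increasing order. Then dim K = 3 and the simplices of K are:

  0-simplices (10): [0], [1], [2], [3], [4], [5], [6], [7], [8], [9]
  1-simplices (23): [0,2], [0,3], [0,6], [0,7], [0,9], [1,3], [1,5], [1,7], [1,9], [2,3], [2,5], [2,7], [2,9], [3,5], [3,6], [4,6], [4,7], [4,9], [5,9], [6,7], [6,8], [7,9], [8,9]
  2-simplices (14): [0,2,3], [0,2,7], [0,2,9], [0,3,6], [0,6,7], [0,7,9], [1,3,5], [1,5,9], [1,7,9], [2,3,5], [2,5,9], [2,7,9], [4,6,7], [4,7,9]
  3-simplices (1): [0,2,7,9]

Hence C_0 ≅ Z^10, C_1 ≅ Z^23, C_2 ≅ Z^14, C_3 ≅ Z^1.

Boundary ∂_1: C_1 → C_0 sends each edge [p,q] (with p < q) to q − p.
This gives a 10×23 integer matrix of rank 9; reducing to Smith normal form yields diagonal entries (1,1,1,1,1,1,1,1,1).

Boundary ∂_2: C_2 → C_1 sends each 2-simplex [p,q,r] to [q,r] − [p,r] + [p,q]. For instance
  ∂[1,3,5] = [3,5] − [1,5] + [1,3],
  ∂[1,7,9] = [7,9] − [1,9] + [1,7].
As a 23×14 matrix over Z this has rank 13, with invariant factors (1,1,1,1,1,1,1,1,1,1,1,1,1).

The boundary map ∂_3: C_3 → C_2 sends each 3-simplex σ to the alternating sum Σ_i (−1)^i (σ with its i-th vertex removed). For instance
  ∂[0,2,7,9] = [2,7,9] − [0,7,9] + [0,2,9] − [0,2,7].
The resulting 14×1 matrix has rank 1, and its Smith normal form has invariant factors (1).

Reading off H_k = ker ∂_k / im ∂_{k+1}:

  H_0: rank C_0 − rank ∂_1 = 10 − 9 = 1, and the invariant factors of ∂_1 are all 1, so H_0 ≅ Z.

H_0 ≅ Z.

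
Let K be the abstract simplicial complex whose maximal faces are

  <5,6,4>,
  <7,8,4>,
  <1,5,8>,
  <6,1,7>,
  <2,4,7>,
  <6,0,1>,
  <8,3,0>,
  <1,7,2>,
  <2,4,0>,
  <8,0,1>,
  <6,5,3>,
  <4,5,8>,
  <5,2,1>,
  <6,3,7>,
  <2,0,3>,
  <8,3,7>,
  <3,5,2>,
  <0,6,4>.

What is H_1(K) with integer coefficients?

H_1 ≅ Z^2.

K has 9 vertices, 27 edges, 18 triangles.
rank ∂_1 = 8, rank ∂_2 = 17 ⇒ b_1 = 27 − 8 − 17 = 2; all invariant factors of ∂_2 are 1 so no torsion. So H_1 = Z^2.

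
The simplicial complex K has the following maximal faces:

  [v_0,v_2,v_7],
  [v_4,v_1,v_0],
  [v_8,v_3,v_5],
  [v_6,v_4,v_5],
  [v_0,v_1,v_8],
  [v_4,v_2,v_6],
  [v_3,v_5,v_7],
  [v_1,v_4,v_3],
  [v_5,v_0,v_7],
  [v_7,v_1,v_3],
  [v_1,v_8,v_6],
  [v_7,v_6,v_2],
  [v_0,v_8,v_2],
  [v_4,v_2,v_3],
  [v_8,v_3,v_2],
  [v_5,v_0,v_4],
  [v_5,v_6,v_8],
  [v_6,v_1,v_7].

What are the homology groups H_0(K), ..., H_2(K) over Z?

H_0 = Z,  H_1 = Z^2,  H_2 = Z.

Order the vertices as v_0 < v_1 < v_2 < v_3 < v_4 < v_5 < v_6 < v_7 < v_8. Listing each simplex with vertices in this order, K has dimension 2 with simplices:

  0-simplices (9): [v_0], [v_1], [v_2], [v_3], [v_4], [v_5], [v_6], [v_7], [v_8]
  1-simplices (27): (27 of them)
  2-simplices (18): (18 of them)

so the chain groups are C_0 ≅ Z^9, C_1 ≅ Z^27, C_2 ≅ Z^18.

The boundary map ∂_1: C_1 → C_0 is given by ∂[p,q] = [q] − [p]. For instance
  ∂[v_0,v_8] = [v_8] − [v_0].
As a 9×27 matrix over Z this has rank 8, with invariant factors (1,1,1,1,1,1,1,1).

∂_2: C_2 → C_1 sends each 2-simplex [p,q,r] to [q,r] − [p,r] + [p,q]. For instance
  ∂[v_1,v_3,v_4] = [v_3,v_4] − [v_1,v_4] + [v_1,v_3],
  ∂[v_3,v_5,v_8] = [v_5,v_8] − [v_3,v_8] + [v_3,v_5].
The 27×18 boundary matrix has rank 17 and Smith normal form diag(1,1,1,1,1,1,1,1,1,1,1,1,1,1,1,1,1).

Computing H_k = (kernel of ∂_k) / (image of ∂_{k+1}):

  H_0: rank C_0 − rank ∂_1 = 9 − 8 = 1, and the invariant factors of ∂_1 are all 1, so H_0 = Z.
  H_1: rank ker ∂_1 − rank ∂_2 = (27 − 8) − 17 = 2, and the invariant factors of ∂_2 are all 1, so H_1 = Z^2.
  H_2: rank ker ∂_2 − rank ∂_3 = (18 − 17) − 0 = 1, and there is no ∂_3, so H_2 = Z.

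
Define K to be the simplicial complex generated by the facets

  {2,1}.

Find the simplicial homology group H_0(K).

H_0 = Z.

K has 2 vertices, 1 edge.
rank ∂_0 = 0, rank ∂_1 = 1 ⇒ b_0 = 2 − 0 − 1 = 1; all invariant factors of ∂_1 are 1 so no torsion. So H_0 = Z.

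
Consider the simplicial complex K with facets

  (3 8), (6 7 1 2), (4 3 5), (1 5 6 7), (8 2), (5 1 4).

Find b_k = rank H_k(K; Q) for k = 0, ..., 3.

b_0 = 1, b_1 = 1, b_2 = 0, b_3 = 0.

Take the total order 1 < 2 < 3 < 4 < 5 < 6 < 7 < 8 on the vertex set. Then K (dimension 3) consists of the simplices:

  0-simplices (8): [1], [2], [3], [4], [5], [6], [7], [8]
  1-simplices (15): [1,2], [1,4], [1,5], [1,6], [1,7], [2,6], [2,7], [2,8], [3,4], [3,5], [3,8], [4,5], [5,6], [5,7], [6,7]
  2-simplices (9): [1,2,6], [1,2,7], [1,4,5], [1,5,6], [1,5,7], [1,6,7], [2,6,7], [3,4,5], [5,6,7]
  3-simplices (2): [1,2,6,7], [1,5,6,7]

giving chain groups C_0 ≅ Z^8, C_1 ≅ Z^15, C_2 ≅ Z^9, C_3 ≅ Z^2.

Boundary ∂_1: C_1 → C_0 maps an edge to its endpoints' difference, ∂[p,q] = q − p.
The resulting 8×15 matrix has rank 7, and its Smith normal form has invariant factors (1,1,1,1,1,1,1).

The boundary map ∂_2: C_2 → C_1 sends each 2-simplex [p,q,r] to [q,r] − [p,r] + [p,q]. For instance
  ∂[1,2,6] = [2,6] − [1,6] + [1,2],
  ∂[2,6,7] = [6,7] − [2,7] + [2,6].
The resulting 15×9 matrix has rank 7, and its Smith normal form has invariant factors (1,1,1,1,1,1,1).

The boundary map ∂_3: C_3 → C_2 sends each 3-simplex σ to the alternating sum Σ_i (−1)^i (σ with its i-th vertex removed). For instance
  ∂[1,5,6,7] = [5,6,7] − [1,6,7] + [1,5,7] − [1,5,6],
  ∂[1,2,6,7] = [2,6,7] − [1,6,7] + [1,2,7] − [1,2,6].
The 9×2 boundary matrix has rank 2 and Smith normal form diag(1,1).

Computing H_k = (kernel of ∂_k) / (image of ∂_{k+1}):

  H_0: rank C_0 − rank ∂_1 = 8 − 7 = 1, and the invariant factors of ∂_1 are all 1, so H_0 = Z.
  H_1: rank ker ∂_1 − rank ∂_2 = (15 − 7) − 7 = 1, and the invariant factors of ∂_2 are all 1, so H_1 = Z.
  H_2: rank ker ∂_2 − rank ∂_3 = (9 − 7) − 2 = 0, and the invariant factors of ∂_3 are all 1, so H_2 = 0.
  H_3: rank ker ∂_3 − rank ∂_4 = (2 − 2) − 0 = 0, and there is no ∂_4, so H_3 = 0.

Hence the Betti numbers are b_0 = 1, b_1 = 1, b_2 = 0, b_3 = 0.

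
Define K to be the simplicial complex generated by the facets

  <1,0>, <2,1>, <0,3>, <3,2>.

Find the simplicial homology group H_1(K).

H_1 = Z.

We work with the vertex ordering 0 < 1 < 2 < 3. The simplices of K, each written with vertices in increasing order, are:

  0-simplices (4): [0], [1], [2], [3]
  1-simplices (4): [0,1], [0,3], [1,2], [2,3]

Hence C_0 ≅ Z^4, C_1 ≅ Z^4.

The boundary map ∂_1: C_1 → C_0 sends each edge [p,q] (with p < q) to q − p. For instance
  ∂[2,3] = [3] − [2].
The resulting 4×4 matrix has rank 3, and its Smith normal form has invariant factors (1,1,1).

Now H_k = ker ∂_k / im ∂_{k+1}, so:

  H_1: rank ker ∂_1 − rank ∂_2 = (4 − 3) − 0 = 1, and there is no ∂_2, so H_1 ≅ Z.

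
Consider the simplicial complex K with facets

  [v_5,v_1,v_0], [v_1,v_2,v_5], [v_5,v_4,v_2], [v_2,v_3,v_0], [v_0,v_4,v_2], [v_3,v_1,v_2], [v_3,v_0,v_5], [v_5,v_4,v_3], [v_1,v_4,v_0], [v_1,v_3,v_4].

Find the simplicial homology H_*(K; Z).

Take the total order v_0 < v_1 < v_2 < v_3 < v_4 < v_5 on the vertex set. Then K (dimension 2) consists of the simplices:

  0-simplices (6): [v_0], [v_1], [v_2], [v_3], [v_4], [v_5]
  1-simplices (15): (15 of them)
  2-simplices (10): [v_0,v_1,v_4], [v_0,v_1,v_5], [v_0,v_2,v_3], [v_0,v_2,v_4], [v_0,v_3,v_5], [v_1,v_2,v_3], [v_1,v_2,v_5], [v_1,v_3,v_4], [v_2,v_4,v_5], [v_3,v_4,v_5]

so the chain groups are C_0 ≅ Z^6, C_1 ≅ Z^15, C_2 ≅ Z^10.

Boundary ∂_1: C_1 → C_0 maps an edge to its endpoints' difference, ∂[p,q] = q − p.
As a 6×15 matrix over Z this has rank 5, with invariant factors (1,1,1,1,1).

The boundary map ∂_2: C_2 → C_1 maps a triangle to the signed sum of its edges. For instance
  ∂[v_1,v_2,v_5] = [v_2,v_5] − [v_1,v_5] + [v_1,v_2],
  ∂[v_1,v_3,v_4] = [v_3,v_4] − [v_1,v_4] + [v_1,v_3].
As a 15×10 matrix over Z this has rank 10, with invariant factors (1,1,1,1,1,1,1,1,1,2).

Reading off H_k = ker ∂_k / im ∂_{k+1}:

  H_0: rank C_0 − rank ∂_1 = 6 − 5 = 1, and the invariant factors of ∂_1 are all 1, so H_0 = Z.
  H_1: rank ker ∂_1 − rank ∂_2 = (15 − 5) − 10 = 0, and ∂_2 has invariant factor 2 > 1, so H_1 = Z_2.
  H_2: rank ker ∂_2 − rank ∂_3 = (10 − 10) − 0 = 0, and there is no ∂_3, so H_2 = 0.

As a check, the Euler characteristic is 6 − 15 + 10 = 1, which agrees with 1 − 0 + 0 = 1.

H_0 = Z,  H_1 = Z_2,  H_2 = 0.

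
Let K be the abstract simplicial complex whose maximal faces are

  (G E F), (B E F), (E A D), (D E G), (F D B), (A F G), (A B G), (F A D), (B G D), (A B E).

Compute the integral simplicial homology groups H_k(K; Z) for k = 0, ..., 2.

H_0 = Z,  H_1 = Z/2,  H_2 = 0.

Take the total order A < B < D < E < F < G on the vertex set. Then K (dimension 2) consists of the simplices:

  0-simplices (6): A, B, D, E, F, G
  1-simplices (15): AB, AD, AE, AF, AG, BD, BE, BF, BG, DE, DF, DG, EF, EG, FG
  2-simplices (10): ABE, ABG, ADE, ADF, AFG, BDF, BDG, BEF, DEG, EFG

giving chain groups C_0 ≅ Z^6, C_1 ≅ Z^15, C_2 ≅ Z^10.

∂_1: C_1 → C_0 is given by ∂[p,q] = [q] − [p].
This gives a 6×15 integer matrix of rank 5; reducing to Smith normal form yields diagonal entries (1,1,1,1,1).

∂_2: C_2 → C_1 acts by ∂[p,q,r] = [q,r] − [p,r] + [p,q]. For instance
  ∂ADE = DE − AE + AD,
  ∂DEG = EG − DG + DE.
The 15×10 boundary matrix has rank 10 and Smith normal form diag(1,1,1,1,1,1,1,1,1,2).

Now H_k = ker ∂_k / im ∂_{k+1}, so:

  H_0: rank C_0 − rank ∂_1 = 6 − 5 = 1, and the invariant factors of ∂_1 are all 1, so H_0 = Z.
  H_1: rank ker ∂_1 − rank ∂_2 = (15 − 5) − 10 = 0, and ∂_2 has invariant factor 2 > 1, so H_1 = Z/2.
  H_2: rank ker ∂_2 − rank ∂_3 = (10 − 10) − 0 = 0, and there is no ∂_3, so H_2 = 0.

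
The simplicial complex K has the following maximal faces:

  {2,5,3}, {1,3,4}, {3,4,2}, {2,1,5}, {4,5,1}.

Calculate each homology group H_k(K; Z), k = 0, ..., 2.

We work with the vertex ordering 1 < 2 < 3 < 4 < 5. The simplices of K, each written with vertices in increasing order, are:

  0-simplices (5): [1], [2], [3], [4], [5]
  1-simplices (10): [1,2], [1,3], [1,4], [1,5], [2,3], [2,4], [2,5], [3,4], [3,5], [4,5]
  2-simplices (5): [1,2,5], [1,3,4], [1,4,5], [2,3,4], [2,3,5]

Hence C_0 ≅ Z^5, C_1 ≅ Z^10, C_2 ≅ Z^5.

The boundary map ∂_1: C_1 → C_0 sends each edge [p,q] (with p < q) to q − p. For instance
  ∂[1,5] = [5] − [1].
The 5×10 boundary matrix has rank 4 and Smith normal form diag(1,1,1,1).

∂_2: C_2 → C_1 maps a triangle to the signed sum of its edges. For instance
  ∂[1,2,5] = [2,5] − [1,5] + [1,2],
  ∂[1,3,4] = [3,4] − [1,4] + [1,3].
The resulting 10×5 matrix has rank 5, and its Smith normal form has invariant factors (1,1,1,1,1).

Computing H_k = (kernel of ∂_k) / (image of ∂_{k+1}):

  H_0: rank C_0 − rank ∂_1 = 5 − 4 = 1, and the invariant factors of ∂_1 are all 1, so H_0 = Z.
  H_1: rank ker ∂_1 − rank ∂_2 = (10 − 4) − 5 = 1, and the invariant factors of ∂_2 are all 1, so H_1 = Z.
  H_2: rank ker ∂_2 − rank ∂_3 = (5 − 5) − 0 = 0, and there is no ∂_3, so H_2 = 0.

(K is a triangulation of the Möbius band.)

H_0 ≅ Z,  H_1 ≅ Z,  H_2 = 0.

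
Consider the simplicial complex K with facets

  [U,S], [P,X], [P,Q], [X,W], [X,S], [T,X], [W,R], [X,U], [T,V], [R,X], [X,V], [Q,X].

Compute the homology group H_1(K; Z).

H_1 ≅ Z^4.

Order the vertices as P < Q < R < S < T < U < V < W < X. Listing each simplex with vertices in this order, K has dimension 1 with simplices:

  0-simplices (9): P, Q, R, S, T, U, V, W, X
  1-simplices (12): PQ, PX, QX, RW, RX, SU, SX, TV, TX, UX, VX, WX

giving chain groups C_0 ≅ Z^9, C_1 ≅ Z^12.

The boundary map ∂_1: C_1 → C_0 is given by ∂[p,q] = [q] − [p].
The resulting 9×12 matrix has rank 8, and its Smith normal form has invariant factors (1,1,1,1,1,1,1,1).

Computing H_k = (kernel of ∂_k) / (image of ∂_{k+1}):

  H_1: rank ker ∂_1 − rank ∂_2 = (12 − 8) − 0 = 4, and there is no ∂_2, so H_1 = Z^4.

(K is a triangulation of a wedge of 4 circles.)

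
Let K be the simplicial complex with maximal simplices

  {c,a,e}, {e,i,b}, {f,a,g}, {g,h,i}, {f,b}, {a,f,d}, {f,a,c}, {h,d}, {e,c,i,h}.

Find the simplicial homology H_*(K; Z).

We work with the vertex ordering a < b < c < d < e < f < g < h < i. The simplices of K, each written with vertices in increasing order, are:

  0-simplices (9): a, b, c, d, e, f, g, h, i
  1-simplices (20): ac, ad, ae, af, ag, be, bf, bi, ce, cf, ch, ci, df, dh, eh, ei, fg, gh, gi, hi
  2-simplices (10): ace, acf, adf, afg, bei, ceh, cei, chi, ehi, ghi
  3-simplices (1): cehi

Hence C_0 ≅ Z^9, C_1 ≅ Z^20, C_2 ≅ Z^10, C_3 ≅ Z^1.

The boundary map ∂_1: C_1 → C_0 maps an edge to its endpoints' difference, ∂[p,q] = q − p.
The resulting 9×20 matrix has rank 8, and its Smith normal form has invariant factors (1,1,1,1,1,1,1,1).

∂_2: C_2 → C_1 acts by ∂[p,q,r] = [q,r] − [p,r] + [p,q]. For instance
  ∂ghi = hi − gi + gh,
  ∂ehi = hi − ei + eh.
The 20×10 boundary matrix has rank 9 and Smith normal form diag(1,1,1,1,1,1,1,1,1).

Boundary ∂_3: C_3 → C_2 sends each 3-simplex σ to the alternating sum Σ_i (−1)^i (σ with its i-th vertex removed). For instance
  ∂cehi = ehi − chi + cei − ceh.
The resulting 10×1 matrix has rank 1, and its Smith normal form has invariant factors (1).

Now H_k = ker ∂_k / im ∂_{k+1}, so:

  H_0: rank C_0 − rank ∂_1 = 9 − 8 = 1, and the invariant factors of ∂_1 are all 1, so H_0 ≅ Z.
  H_1: rank ker ∂_1 − rank ∂_2 = (20 − 8) − 9 = 3, and the invariant factors of ∂_2 are all 1, so H_1 ≅ Z^3.
  H_2: rank ker ∂_2 − rank ∂_3 = (10 − 9) − 1 = 0, and the invariant factors of ∂_3 are all 1, so H_2 ≅ 0.
  H_3: rank ker ∂_3 − rank ∂_4 = (1 − 1) − 0 = 0, and there is no ∂_4, so H_3 ≅ 0.

As a check, the Euler characteristic is 9 − 20 + 10 − 1 = -2, which agrees with 1 − 3 + 0 − 0 = -2.

H_0 = Z,  H_1 = Z^3,  H_2 = 0,  H_3 = 0.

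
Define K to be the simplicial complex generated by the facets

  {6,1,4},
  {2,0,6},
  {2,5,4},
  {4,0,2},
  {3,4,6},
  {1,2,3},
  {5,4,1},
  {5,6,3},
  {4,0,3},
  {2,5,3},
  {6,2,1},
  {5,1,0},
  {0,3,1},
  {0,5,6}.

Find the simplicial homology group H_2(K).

H_2 = Z.

We work with the vertex ordering 0 < 1 < 2 < 3 < 4 < 5 < 6. The simplices of K, each written with vertices in increasing order, are:

  0-simplices (7): [0], [1], [2], [3], [4], [5], [6]
  1-simplices (21): [0,1], [0,2], [0,3], [0,4], [0,5], [0,6], [1,2], [1,3], [1,4], [1,5], [1,6], [2,3], [2,4], [2,5], [2,6], [3,4], [3,5], [3,6], [4,5], [4,6], [5,6]
  2-simplices (14): [0,1,3], [0,1,5], [0,2,4], [0,2,6], [0,3,4], [0,5,6], [1,2,3], [1,2,6], [1,4,5], [1,4,6], [2,3,5], [2,4,5], [3,4,6], [3,5,6]

Hence C_0 ≅ Z^7, C_1 ≅ Z^21, C_2 ≅ Z^14.

∂_1: C_1 → C_0 is given by ∂[p,q] = [q] − [p].
The resulting 7×21 matrix has rank 6, and its Smith normal form has invariant factors (1,1,1,1,1,1).

Boundary ∂_2: C_2 → C_1 sends each 2-simplex [p,q,r] to [q,r] − [p,r] + [p,q]. For instance
  ∂[1,4,6] = [4,6] − [1,6] + [1,4],
  ∂[0,3,4] = [3,4] − [0,4] + [0,3].
As a 21×14 matrix over Z this has rank 13, with invariant factors (1,1,1,1,1,1,1,1,1,1,1,1,1).

Reading off H_k = ker ∂_k / im ∂_{k+1}:

  H_2: rank ker ∂_2 − rank ∂_3 = (14 − 13) − 0 = 1, and there is no ∂_3, so H_2 = Z.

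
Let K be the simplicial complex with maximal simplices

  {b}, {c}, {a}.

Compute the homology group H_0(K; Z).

H_0 ≅ Z^3.

K has 3 vertices.
rank ∂_0 = 0, rank ∂_1 = 0 ⇒ b_0 = 3 − 0 − 0 = 3. So H_0 = Z^3.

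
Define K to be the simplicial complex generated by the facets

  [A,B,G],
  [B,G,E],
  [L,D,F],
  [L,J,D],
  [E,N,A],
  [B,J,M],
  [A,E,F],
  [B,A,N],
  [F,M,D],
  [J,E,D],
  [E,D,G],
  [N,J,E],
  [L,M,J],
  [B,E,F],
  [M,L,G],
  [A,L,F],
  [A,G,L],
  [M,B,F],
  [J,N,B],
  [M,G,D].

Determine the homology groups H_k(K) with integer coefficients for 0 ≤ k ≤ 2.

Fix the vertex order A < B < D < E < F < G < J < L < M < N and write every simplex with vertices in increasing order. Then dim K = 2 and the simplices of K are:

  0-simplices (10): A, B, D, E, F, G, J, L, M, N
  1-simplices (30): AB, AE, AF, AG, AL, AN, BE, BF, BG, BJ, BM, BN, DE, DF, DG, DJ, DL, DM, EF, EG, EJ, EN, FL, FM, GL, GM, JL, JM, JN, LM
  2-simplices (20): ABG, ABN, AEF, AEN, AFL, AGL, BEF, BEG, BFM, BJM, BJN, DEG, DEJ, DFL, DFM, DGM, DJL, EJN, GLM, JLM

giving chain groups C_0 ≅ Z^10, C_1 ≅ Z^30, C_2 ≅ Z^20.

∂_1: C_1 → C_0 sends each edge [p,q] (with p < q) to q − p. For instance
  ∂JM = M − J.
As a 10×30 matrix over Z this has rank 9, with invariant factors (1,1,1,1,1,1,1,1,1).

The boundary map ∂_2: C_2 → C_1 maps a triangle to the signed sum of its edges. For instance
  ∂DEJ = EJ − DJ + DE,
  ∂JLM = LM − JM + JL.
The 30×20 boundary matrix has rank 20 and Smith normal form diag(1,1,1,1,1,1,1,1,1,1,1,1,1,1,1,1,1,1,1,2).

From H_k ≅ ker(∂_k) / im(∂_{k+1}) we obtain:

  H_0: rank C_0 − rank ∂_1 = 10 − 9 = 1, and the invariant factors of ∂_1 are all 1, so H_0 ≅ Z.
  H_1: rank ker ∂_1 − rank ∂_2 = (30 − 9) − 20 = 1, and ∂_2 has invariant factor 2 > 1, so H_1 ≅ Z ⊕ Z/2.
  H_2: rank ker ∂_2 − rank ∂_3 = (20 − 20) − 0 = 0, and there is no ∂_3, so H_2 ≅ 0.

H_0 ≅ Z,  H_1 ≅ Z ⊕ Z/2,  H_2 = 0.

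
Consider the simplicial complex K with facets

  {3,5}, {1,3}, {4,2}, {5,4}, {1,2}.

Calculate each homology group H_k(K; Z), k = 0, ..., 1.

H_0 ≅ Z,  H_1 ≅ Z.

We work with the vertex ordering 1 < 2 < 3 < 4 < 5. The simplices of K, each written with vertices in increasing order, are:

  0-simplices (5): [1], [2], [3], [4], [5]
  1-simplices (5): [1,2], [1,3], [2,4], [3,5], [4,5]

Hence C_0 ≅ Z^5, C_1 ≅ Z^5.

∂_1: C_1 → C_0 is given by ∂[p,q] = [q] − [p]. For instance
  ∂[4,5] = [5] − [4].
The 5×5 boundary matrix has rank 4 and Smith normal form diag(1,1,1,1).

Reading off H_k = ker ∂_k / im ∂_{k+1}:

  H_0: rank C_0 − rank ∂_1 = 5 − 4 = 1, and the invariant factors of ∂_1 are all 1, so H_0 ≅ Z.
  H_1: rank ker ∂_1 − rank ∂_2 = (5 − 4) − 0 = 1, and there is no ∂_2, so H_1 ≅ Z.

As a check, the Euler characteristic is 5 − 5 = 0, which agrees with 1 − 1 = 0.
(K is a triangulation of the circle S^1.)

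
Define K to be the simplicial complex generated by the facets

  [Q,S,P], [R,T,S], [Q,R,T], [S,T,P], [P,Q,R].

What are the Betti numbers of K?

b_0 = 1, b_1 = 1, b_2 = 0.

We work with the vertex ordering P < Q < R < S < T. The simplices of K, each written with vertices in increasing order, are:

  0-simplices (5): P, Q, R, S, T
  1-simplices (10): PQ, PR, PS, PT, QR, QS, QT, RS, RT, ST
  2-simplices (5): PQR, PQS, PST, QRT, RST

giving chain groups C_0 ≅ Z^5, C_1 ≅ Z^10, C_2 ≅ Z^5.

∂_1: C_1 → C_0 is given by ∂[p,q] = [q] − [p].
This gives a 5×10 integer matrix of rank 4; reducing to Smith normal form yields diagonal entries (1,1,1,1).

Boundary ∂_2: C_2 → C_1 sends each 2-simplex [p,q,r] to [q,r] − [p,r] + [p,q]. For instance
  ∂PST = ST − PT + PS,
  ∂PQR = QR − PR + PQ.
The 10×5 boundary matrix has rank 5 and Smith normal form diag(1,1,1,1,1).

Computing H_k = (kernel of ∂_k) / (image of ∂_{k+1}):

  H_0: rank C_0 − rank ∂_1 = 5 − 4 = 1, and the invariant factors of ∂_1 are all 1, so H_0 ≅ Z.
  H_1: rank ker ∂_1 − rank ∂_2 = (10 − 4) − 5 = 1, and the invariant factors of ∂_2 are all 1, so H_1 ≅ Z.
  H_2: rank ker ∂_2 − rank ∂_3 = (5 − 5) − 0 = 0, and there is no ∂_3, so H_2 ≅ 0.

As a check, the Euler characteristic is 5 − 10 + 5 = 0, which agrees with 1 − 1 + 0 = 0.

Hence the Betti numbers are b_0 = 1, b_1 = 1, b_2 = 0.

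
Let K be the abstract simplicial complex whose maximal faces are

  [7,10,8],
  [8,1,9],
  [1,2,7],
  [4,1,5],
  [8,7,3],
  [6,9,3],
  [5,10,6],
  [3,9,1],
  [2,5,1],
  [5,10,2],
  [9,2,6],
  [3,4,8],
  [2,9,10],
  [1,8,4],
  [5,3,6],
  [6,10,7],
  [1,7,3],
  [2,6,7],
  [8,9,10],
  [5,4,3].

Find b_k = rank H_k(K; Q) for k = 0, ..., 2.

K has 10 vertices, 30 edges, 20 triangles.
rank ∂_0 = 0, rank ∂_1 = 9 ⇒ b_0 = 10 − 0 − 9 = 1; all invariant factors of ∂_1 are 1 so no torsion. So H_0 = Z.
rank ∂_1 = 9, rank ∂_2 = 20 ⇒ b_1 = 30 − 9 − 20 = 1; ∂_2 has invariant factor(s) [2] giving torsion. So H_1 = Z ⊕ Z/2.
rank ∂_2 = 20, rank ∂_3 = 0 ⇒ b_2 = 20 − 20 − 0 = 0. So H_2 = 0.

b_0 = 1, b_1 = 1, b_2 = 0.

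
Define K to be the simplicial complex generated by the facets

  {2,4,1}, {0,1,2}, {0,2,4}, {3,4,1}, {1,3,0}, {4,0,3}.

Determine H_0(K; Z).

Fix the vertex order 0 < 1 < 2 < 3 < 4 and write every simplex with vertices in increasing order. Then dim K = 2 and the simplices of K are:

  0-simplices (5): [0], [1], [2], [3], [4]
  1-simplices (9): [0,1], [0,2], [0,3], [0,4], [1,2], [1,3], [1,4], [2,4], [3,4]
  2-simplices (6): [0,1,2], [0,1,3], [0,2,4], [0,3,4], [1,2,4], [1,3,4]

giving chain groups C_0 ≅ Z^5, C_1 ≅ Z^9, C_2 ≅ Z^6.

∂_1: C_1 → C_0 sends each edge [p,q] (with p < q) to q − p.
The resulting 5×9 matrix has rank 4, and its Smith normal form has invariant factors (1,1,1,1).

The boundary map ∂_2: C_2 → C_1 acts by ∂[p,q,r] = [q,r] − [p,r] + [p,q]. For instance
  ∂[1,2,4] = [2,4] − [1,4] + [1,2],
  ∂[1,3,4] = [3,4] − [1,4] + [1,3].
The resulting 9×6 matrix has rank 5, and its Smith normal form has invariant factors (1,1,1,1,1).

Reading off H_k = ker ∂_k / im ∂_{k+1}:

  H_0: rank C_0 − rank ∂_1 = 5 − 4 = 1, and the invariant factors of ∂_1 are all 1, so H_0 = Z.

H_0 ≅ Z.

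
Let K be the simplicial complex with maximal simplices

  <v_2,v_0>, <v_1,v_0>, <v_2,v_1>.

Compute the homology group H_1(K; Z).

Take the total order v_0 < v_1 < v_2 on the vertex set. Then K (dimension 1) consists of the simplices:

  0-simplices (3): [v_0], [v_1], [v_2]
  1-simplices (3): [v_0,v_1], [v_0,v_2], [v_1,v_2]

giving chain groups C_0 ≅ Z^3, C_1 ≅ Z^3.

The boundary map ∂_1: C_1 → C_0 maps an edge to its endpoints' difference, ∂[p,q] = q − p. For instance
  ∂[v_0,v_1] = [v_1] − [v_0].
This gives a 3×3 integer matrix of rank 2; reducing to Smith normal form yields diagonal entries (1,1).

Computing H_k = (kernel of ∂_k) / (image of ∂_{k+1}):

  H_1: rank ker ∂_1 − rank ∂_2 = (3 − 2) − 0 = 1, and there is no ∂_2, so H_1 ≅ Z.

H_1 = Z.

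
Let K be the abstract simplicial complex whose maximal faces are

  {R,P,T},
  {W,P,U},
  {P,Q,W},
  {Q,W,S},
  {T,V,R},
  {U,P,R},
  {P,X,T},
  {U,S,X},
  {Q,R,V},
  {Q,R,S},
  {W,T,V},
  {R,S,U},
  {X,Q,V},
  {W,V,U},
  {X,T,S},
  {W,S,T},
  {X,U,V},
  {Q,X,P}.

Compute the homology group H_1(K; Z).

We work with the vertex ordering P < Q < R < S < T < U < V < W < X. The simplices of K, each written with vertices in increasing order, are:

  0-simplices (9): P, Q, R, S, T, U, V, W, X
  1-simplices (27): PQ, PR, PT, PU, PW, PX, QR, QS, QV, QW, QX, RS, RT, RU, RV, ST, SU, SW, SX, TV, TW, TX, UV, UW, UX, VW, VX
  2-simplices (18): PQW, PQX, PRT, PRU, PTX, PUW, QRS, QRV, QSW, QVX, RSU, RTV, STW, STX, SUX, TVW, UVW, UVX

so the chain groups are C_0 ≅ Z^9, C_1 ≅ Z^27, C_2 ≅ Z^18.

Boundary ∂_1: C_1 → C_0 maps an edge to its endpoints' difference, ∂[p,q] = q − p.
This gives a 9×27 integer matrix of rank 8; reducing to Smith normal form yields diagonal entries (1,1,1,1,1,1,1,1).

∂_2: C_2 → C_1 acts by ∂[p,q,r] = [q,r] − [p,r] + [p,q]. For instance
  ∂QVX = VX − QX + QV,
  ∂TVW = VW − TW + TV.
As a 27×18 matrix over Z this has rank 17, with invariant factors (1,1,1,1,1,1,1,1,1,1,1,1,1,1,1,1,1).

Now H_k = ker ∂_k / im ∂_{k+1}, so:

  H_1: rank ker ∂_1 − rank ∂_2 = (27 − 8) − 17 = 2, and the invariant factors of ∂_2 are all 1, so H_1 = Z^2.

(K is a triangulation of the torus T^2.)

H_1 = Z^2.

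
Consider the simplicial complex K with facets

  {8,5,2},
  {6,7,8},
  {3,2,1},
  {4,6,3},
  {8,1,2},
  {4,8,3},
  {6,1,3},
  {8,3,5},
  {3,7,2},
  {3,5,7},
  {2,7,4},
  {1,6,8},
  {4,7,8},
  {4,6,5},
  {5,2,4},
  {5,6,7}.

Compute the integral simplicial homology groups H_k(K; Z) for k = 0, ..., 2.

H_0 = Z,  H_1 = Z^2,  H_2 = Z.

Fix the vertex order 1 < 2 < 3 < 4 < 5 < 6 < 7 < 8 and write every simplex with vertices in increasing order. Then dim K = 2 and the simplices of K are:

  0-simplices (8): [1], [2], [3], [4], [5], [6], [7], [8]
  1-simplices (24): (24 of them)
  2-simplices (16): [1,2,3], [1,2,8], [1,3,6], [1,6,8], [2,3,7], [2,4,5], [2,4,7], [2,5,8], [3,4,6], [3,4,8], [3,5,7], [3,5,8], [4,5,6], [4,7,8], [5,6,7], [6,7,8]

so the chain groups are C_0 ≅ Z^8, C_1 ≅ Z^24, C_2 ≅ Z^16.

The boundary map ∂_1: C_1 → C_0 is given by ∂[p,q] = [q] − [p].
As a 8×24 matrix over Z this has rank 7, with invariant factors (1,1,1,1,1,1,1).

∂_2: C_2 → C_1 acts by ∂[p,q,r] = [q,r] − [p,r] + [p,q]. For instance
  ∂[2,4,5] = [4,5] − [2,5] + [2,4],
  ∂[2,5,8] = [5,8] − [2,8] + [2,5].
The resulting 24×16 matrix has rank 15, and its Smith normal form has invariant factors (1,1,1,1,1,1,1,1,1,1,1,1,1,1,1).

From H_k ≅ ker(∂_k) / im(∂_{k+1}) we obtain:

  H_0: rank C_0 − rank ∂_1 = 8 − 7 = 1, and the invariant factors of ∂_1 are all 1, so H_0 ≅ Z.
  H_1: rank ker ∂_1 − rank ∂_2 = (24 − 7) − 15 = 2, and the invariant factors of ∂_2 are all 1, so H_1 ≅ Z^2.
  H_2: rank ker ∂_2 − rank ∂_3 = (16 − 15) − 0 = 1, and there is no ∂_3, so H_2 ≅ Z.

(K is a triangulation of the torus T^2.)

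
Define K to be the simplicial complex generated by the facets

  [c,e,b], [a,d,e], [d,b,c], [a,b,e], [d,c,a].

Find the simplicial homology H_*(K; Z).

Fix the vertex order a < b < c < d < e and write every simplex with vertices in increasing order. Then dim K = 2 and the simplices of K are:

  0-simplices (5): a, b, c, d, e
  1-simplices (10): ab, ac, ad, ae, bc, bd, be, cd, ce, de
  2-simplices (5): abe, acd, ade, bcd, bce

giving chain groups C_0 ≅ Z^5, C_1 ≅ Z^10, C_2 ≅ Z^5.

∂_1: C_1 → C_0 maps an edge to its endpoints' difference, ∂[p,q] = q − p. For instance
  ∂de = e − d.
This gives a 5×10 integer matrix of rank 4; reducing to Smith normal form yields diagonal entries (1,1,1,1).

The boundary map ∂_2: C_2 → C_1 acts by ∂[p,q,r] = [q,r] − [p,r] + [p,q]. For instance
  ∂acd = cd − ad + ac,
  ∂abe = be − ae + ab.
As a 10×5 matrix over Z this has rank 5, with invariant factors (1,1,1,1,1).

Computing H_k = (kernel of ∂_k) / (image of ∂_{k+1}):

  H_0: rank C_0 − rank ∂_1 = 5 − 4 = 1, and the invariant factors of ∂_1 are all 1, so H_0 ≅ Z.
  H_1: rank ker ∂_1 − rank ∂_2 = (10 − 4) − 5 = 1, and the invariant factors of ∂_2 are all 1, so H_1 ≅ Z.
  H_2: rank ker ∂_2 − rank ∂_3 = (5 − 5) − 0 = 0, and there is no ∂_3, so H_2 ≅ 0.

As a check, the Euler characteristic is 5 − 10 + 5 = 0, which agrees with 1 − 1 + 0 = 0.
(K is a triangulation of the Möbius band.)

H_0 = Z,  H_1 = Z,  H_2 = 0.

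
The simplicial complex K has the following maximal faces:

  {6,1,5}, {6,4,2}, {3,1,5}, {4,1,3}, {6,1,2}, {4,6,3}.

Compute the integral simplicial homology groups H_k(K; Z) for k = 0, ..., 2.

Take the total order 1 < 2 < 3 < 4 < 5 < 6 on the vertex set. Then K (dimension 2) consists of the simplices:

  0-simplices (6): [1], [2], [3], [4], [5], [6]
  1-simplices (12): [1,2], [1,3], [1,4], [1,5], [1,6], [2,4], [2,6], [3,4], [3,5], [3,6], [4,6], [5,6]
  2-simplices (6): [1,2,6], [1,3,4], [1,3,5], [1,5,6], [2,4,6], [3,4,6]

giving chain groups C_0 ≅ Z^6, C_1 ≅ Z^12, C_2 ≅ Z^6.

∂_1: C_1 → C_0 is given by ∂[p,q] = [q] − [p].
This gives a 6×12 integer matrix of rank 5; reducing to Smith normal form yields diagonal entries (1,1,1,1,1).

∂_2: C_2 → C_1 acts by ∂[p,q,r] = [q,r] − [p,r] + [p,q]. For instance
  ∂[1,2,6] = [2,6] − [1,6] + [1,2],
  ∂[3,4,6] = [4,6] − [3,6] + [3,4].
The resulting 12×6 matrix has rank 6, and its Smith normal form has invariant factors (1,1,1,1,1,1).

Reading off H_k = ker ∂_k / im ∂_{k+1}:

  H_0: rank C_0 − rank ∂_1 = 6 − 5 = 1, and the invariant factors of ∂_1 are all 1, so H_0 = Z.
  H_1: rank ker ∂_1 − rank ∂_2 = (12 − 5) − 6 = 1, and the invariant factors of ∂_2 are all 1, so H_1 = Z.
  H_2: rank ker ∂_2 − rank ∂_3 = (6 − 6) − 0 = 0, and there is no ∂_3, so H_2 = 0.

As a check, the Euler characteristic is 6 − 12 + 6 = 0, which agrees with 1 − 1 + 0 = 0.

H_0 = Z,  H_1 = Z,  H_2 = 0.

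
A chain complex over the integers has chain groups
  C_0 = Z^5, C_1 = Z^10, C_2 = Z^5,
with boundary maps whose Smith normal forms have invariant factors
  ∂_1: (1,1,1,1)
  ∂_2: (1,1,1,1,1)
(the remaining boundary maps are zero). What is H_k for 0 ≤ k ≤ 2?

H_0 ≅ Z,  H_1 ≅ Z,  H_2 = 0.

H_0: b_0 = 5 − 0 − 4 = 1; torsion from ∂_1 factors > 1: none. So H_0 ≅ Z.
H_1: b_1 = 10 − 4 − 5 = 1; torsion from ∂_2 factors > 1: none. So H_1 ≅ Z.
H_2: b_2 = 5 − 5 − 0 = 0; torsion from ∂_3 factors > 1: none. So H_2 ≅ 0.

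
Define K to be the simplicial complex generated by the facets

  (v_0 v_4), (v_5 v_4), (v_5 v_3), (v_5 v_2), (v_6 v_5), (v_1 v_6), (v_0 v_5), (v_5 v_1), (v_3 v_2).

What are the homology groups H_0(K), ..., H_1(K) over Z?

Fix the vertex order v_0 < v_1 < v_2 < v_3 < v_4 < v_5 < v_6 and write every simplex with vertices in increasing order. Then dim K = 1 and the simplices of K are:

  0-simplices (7): [v_0], [v_1], [v_2], [v_3], [v_4], [v_5], [v_6]
  1-simplices (9): [v_0,v_4], [v_0,v_5], [v_1,v_5], [v_1,v_6], [v_2,v_3], [v_2,v_5], [v_3,v_5], [v_4,v_5], [v_5,v_6]

so the chain groups are C_0 ≅ Z^7, C_1 ≅ Z^9.

∂_1: C_1 → C_0 maps an edge to its endpoints' difference, ∂[p,q] = q − p. For instance
  ∂[v_1,v_5] = [v_5] − [v_1].
The 7×9 boundary matrix has rank 6 and Smith normal form diag(1,1,1,1,1,1).

Now H_k = ker ∂_k / im ∂_{k+1}, so:

  H_0: rank C_0 − rank ∂_1 = 7 − 6 = 1, and the invariant factors of ∂_1 are all 1, so H_0 ≅ Z.
  H_1: rank ker ∂_1 − rank ∂_2 = (9 − 6) − 0 = 3, and there is no ∂_2, so H_1 ≅ Z^3.

As a check, the Euler characteristic is 7 − 9 = -2, which agrees with 1 − 3 = -2.

H_0 ≅ Z,  H_1 ≅ Z^3.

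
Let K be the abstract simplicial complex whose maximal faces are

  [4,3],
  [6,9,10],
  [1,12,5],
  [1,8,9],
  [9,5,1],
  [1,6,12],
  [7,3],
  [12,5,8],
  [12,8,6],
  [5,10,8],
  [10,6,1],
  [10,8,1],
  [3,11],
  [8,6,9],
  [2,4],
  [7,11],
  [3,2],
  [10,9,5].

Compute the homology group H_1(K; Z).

We work with the vertex ordering 1 < 2 < 3 < 4 < 5 < 6 < 7 < 8 < 9 < 10 < 11 < 12. The simplices of K, each written with vertices in increasing order, are:

  0-simplices (12): [1], [2], [3], [4], [5], [6], [7], [8], [9], [10], [11], [12]
  1-simplices (24): (24 of them)
  2-simplices (12): [1,5,9], [1,5,12], [1,6,10], [1,6,12], [1,8,9], [1,8,10], [5,8,10], [5,8,12], [5,9,10], [6,8,9], [6,8,12], [6,9,10]

Hence C_0 ≅ Z^12, C_1 ≅ Z^24, C_2 ≅ Z^12.

Boundary ∂_1: C_1 → C_0 is given by ∂[p,q] = [q] − [p].
The 12×24 boundary matrix has rank 10 and Smith normal form diag(1,1,1,1,1,1,1,1,1,1).

The boundary map ∂_2: C_2 → C_1 maps a triangle to the signed sum of its edges. For instance
  ∂[6,8,12] = [8,12] − [6,12] + [6,8],
  ∂[1,5,12] = [5,12] − [1,12] + [1,5].
As a 24×12 matrix over Z this has rank 12, with invariant factors (1,1,1,1,1,1,1,1,1,1,1,2).

From H_k ≅ ker(∂_k) / im(∂_{k+1}) we obtain:

  H_1: rank ker ∂_1 − rank ∂_2 = (24 − 10) − 12 = 2, and ∂_2 has invariant factor 2 > 1, so H_1 = Z^2 ⊕ Z/2.

(K is a triangulation of the disjoint union of the real projective plane RP^2 and a wedge of 2 circles.)

H_1 ≅ Z^2 ⊕ Z/2.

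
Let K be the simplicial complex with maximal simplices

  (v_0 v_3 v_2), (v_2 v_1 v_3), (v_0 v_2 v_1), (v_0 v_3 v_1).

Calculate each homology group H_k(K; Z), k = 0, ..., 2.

H_0 ≅ Z,  H_1 = 0,  H_2 ≅ Z.

Take the total order v_0 < v_1 < v_2 < v_3 on the vertex set. Then K (dimension 2) consists of the simplices:

  0-simplices (4): [v_0], [v_1], [v_2], [v_3]
  1-simplices (6): [v_0,v_1], [v_0,v_2], [v_0,v_3], [v_1,v_2], [v_1,v_3], [v_2,v_3]
  2-simplices (4): [v_0,v_1,v_2], [v_0,v_1,v_3], [v_0,v_2,v_3], [v_1,v_2,v_3]

giving chain groups C_0 ≅ Z^4, C_1 ≅ Z^6, C_2 ≅ Z^4.

∂_1: C_1 → C_0 sends each edge [p,q] (with p < q) to q − p. For instance
  ∂[v_1,v_3] = [v_3] − [v_1].
The 4×6 boundary matrix has rank 3 and Smith normal form diag(1,1,1).

∂_2: C_2 → C_1 acts by ∂[p,q,r] = [q,r] − [p,r] + [p,q]. For instance
  ∂[v_0,v_1,v_2] = [v_1,v_2] − [v_0,v_2] + [v_0,v_1],
  ∂[v_0,v_1,v_3] = [v_1,v_3] − [v_0,v_3] + [v_0,v_1].
The resulting 6×4 matrix has rank 3, and its Smith normal form has invariant factors (1,1,1).

From H_k ≅ ker(∂_k) / im(∂_{k+1}) we obtain:

  H_0: rank C_0 − rank ∂_1 = 4 − 3 = 1, and the invariant factors of ∂_1 are all 1, so H_0 = Z.
  H_1: rank ker ∂_1 − rank ∂_2 = (6 − 3) − 3 = 0, and the invariant factors of ∂_2 are all 1, so H_1 = 0.
  H_2: rank ker ∂_2 − rank ∂_3 = (4 − 3) − 0 = 1, and there is no ∂_3, so H_2 = Z.

As a check, the Euler characteristic is 4 − 6 + 4 = 2, which agrees with 1 − 0 + 1 = 2.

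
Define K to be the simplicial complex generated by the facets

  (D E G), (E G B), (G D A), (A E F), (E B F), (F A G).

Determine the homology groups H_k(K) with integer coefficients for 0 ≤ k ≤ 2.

H_0 = Z,  H_1 = Z,  H_2 = 0.

Order the vertices as A < B < D < E < F < G. Listing each simplex with vertices in this order, K has dimension 2 with simplices:

  0-simplices (6): A, B, D, E, F, G
  1-simplices (12): AD, AE, AF, AG, BE, BF, BG, DE, DG, EF, EG, FG
  2-simplices (6): ADG, AEF, AFG, BEF, BEG, DEG

so the chain groups are C_0 ≅ Z^6, C_1 ≅ Z^12, C_2 ≅ Z^6.

Boundary ∂_1: C_1 → C_0 maps an edge to its endpoints' difference, ∂[p,q] = q − p.
As a 6×12 matrix over Z this has rank 5, with invariant factors (1,1,1,1,1).

The boundary map ∂_2: C_2 → C_1 sends each 2-simplex [p,q,r] to [q,r] − [p,r] + [p,q]. For instance
  ∂AFG = FG − AG + AF,
  ∂BEG = EG − BG + BE.
The resulting 12×6 matrix has rank 6, and its Smith normal form has invariant factors (1,1,1,1,1,1).

Now H_k = ker ∂_k / im ∂_{k+1}, so:

  H_0: rank C_0 − rank ∂_1 = 6 − 5 = 1, and the invariant factors of ∂_1 are all 1, so H_0 = Z.
  H_1: rank ker ∂_1 − rank ∂_2 = (12 − 5) − 6 = 1, and the invariant factors of ∂_2 are all 1, so H_1 = Z.
  H_2: rank ker ∂_2 − rank ∂_3 = (6 − 6) − 0 = 0, and there is no ∂_3, so H_2 = 0.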